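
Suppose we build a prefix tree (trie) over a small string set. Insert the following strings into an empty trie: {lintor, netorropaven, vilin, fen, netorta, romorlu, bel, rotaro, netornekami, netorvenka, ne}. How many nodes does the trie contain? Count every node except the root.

Trace insertions, counting only characters that open a new branch:
  "lintor" → 6 new (l, i, n, t, o, r)
  "netorropaven" → 12 new (n, e, t, o, r, r, o, p, a, v, e, n)
  "vilin" → 5 new (v, i, l, i, n)
  "fen" → 3 new (f, e, n)
  "netorta" → prefix "netor" already present; 2 new (t, a)
  "romorlu" → 7 new (r, o, m, o, r, l, u)
  "bel" → 3 new (b, e, l)
  "rotaro" → prefix "ro" already present; 4 new (t, a, r, o)
  "netornekami" → prefix "netor" already present; 6 new (n, e, k, a, m, i)
  "netorvenka" → prefix "netor" already present; 5 new (v, e, n, k, a)
  "ne" → prefix "ne" already present; 0 new (none)
Total nodes = 6 + 12 + 5 + 3 + 2 + 7 + 3 + 4 + 6 + 5 + 0 = 53

53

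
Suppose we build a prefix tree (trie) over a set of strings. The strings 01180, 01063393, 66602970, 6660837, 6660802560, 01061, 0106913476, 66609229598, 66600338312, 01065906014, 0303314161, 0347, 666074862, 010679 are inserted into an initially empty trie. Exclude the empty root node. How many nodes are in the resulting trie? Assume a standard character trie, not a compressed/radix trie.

73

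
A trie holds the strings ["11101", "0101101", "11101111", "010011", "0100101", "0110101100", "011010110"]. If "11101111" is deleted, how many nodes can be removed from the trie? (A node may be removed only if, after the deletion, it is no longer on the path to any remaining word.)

Walk "11101111" from the leaf back toward the root, removing each node that no remaining word uses.
The suffix "111" (3 nodes) is used only by "11101111"; "11101" is itself a stored word, so pruning stops there.
Nodes removed: 3

3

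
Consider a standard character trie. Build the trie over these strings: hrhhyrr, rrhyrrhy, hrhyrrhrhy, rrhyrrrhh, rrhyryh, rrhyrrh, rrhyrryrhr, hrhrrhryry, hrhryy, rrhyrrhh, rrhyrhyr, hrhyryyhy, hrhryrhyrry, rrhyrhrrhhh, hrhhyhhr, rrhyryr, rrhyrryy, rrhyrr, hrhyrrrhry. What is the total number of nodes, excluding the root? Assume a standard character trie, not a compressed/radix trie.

68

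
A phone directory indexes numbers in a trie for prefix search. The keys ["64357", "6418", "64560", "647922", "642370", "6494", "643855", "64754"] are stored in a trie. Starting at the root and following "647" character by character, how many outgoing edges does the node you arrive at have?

Follow the path "647" to its node, then look at its outgoing edges.
Distinct next characters after "647": 5, 9.
That node has 2 child edges.

2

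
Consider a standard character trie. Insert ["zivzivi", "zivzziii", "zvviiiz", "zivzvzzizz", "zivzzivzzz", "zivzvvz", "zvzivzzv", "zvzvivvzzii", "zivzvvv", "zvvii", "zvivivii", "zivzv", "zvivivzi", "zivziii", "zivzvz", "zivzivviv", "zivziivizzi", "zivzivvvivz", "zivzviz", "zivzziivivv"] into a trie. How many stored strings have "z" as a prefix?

20

Walk to "z"; the words in its subtree are exactly those with that prefix.
Matches: "zivziii", "zivziivizzi", "zivzivi", "zivzivviv", "zivzivvvivz", "zivzv", "zivzviz", "zivzvvv", "zivzvvz", "zivzvz", "zivzvzzizz", "zivzziii", "zivzziivivv", "zivzzivzzz", "zvivivii", "zvivivzi", "zvvii", "zvviiiz", "zvzivzzv", "zvzvivvzzii"
Count: 20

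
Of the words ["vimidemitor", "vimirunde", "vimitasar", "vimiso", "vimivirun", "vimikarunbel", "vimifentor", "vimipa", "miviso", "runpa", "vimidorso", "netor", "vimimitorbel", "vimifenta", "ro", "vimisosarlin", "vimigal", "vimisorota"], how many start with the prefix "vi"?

14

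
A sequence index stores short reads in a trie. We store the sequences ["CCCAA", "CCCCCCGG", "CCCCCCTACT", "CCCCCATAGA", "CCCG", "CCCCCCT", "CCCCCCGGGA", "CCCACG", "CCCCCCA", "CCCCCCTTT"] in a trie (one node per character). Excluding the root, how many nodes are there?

27

Trace insertions, counting only characters that open a new branch:
  "CCCAA" → 5 new (C, C, C, A, A)
  "CCCCCCGG" → prefix "CCC" already present; 5 new (C, C, C, G, G)
  "CCCCCCTACT" → prefix "CCCCCC" already present; 4 new (T, A, C, T)
  "CCCCCATAGA" → prefix "CCCCC" already present; 5 new (A, T, A, G, A)
  "CCCG" → prefix "CCC" already present; 1 new (G)
  "CCCCCCT" → prefix "CCCCCCT" already present; 0 new (none)
  "CCCCCCGGGA" → prefix "CCCCCCGG" already present; 2 new (G, A)
  "CCCACG" → prefix "CCCA" already present; 2 new (C, G)
  "CCCCCCA" → prefix "CCCCCC" already present; 1 new (A)
  "CCCCCCTTT" → prefix "CCCCCCT" already present; 2 new (T, T)
Total nodes = 5 + 5 + 4 + 5 + 1 + 0 + 2 + 2 + 1 + 2 = 27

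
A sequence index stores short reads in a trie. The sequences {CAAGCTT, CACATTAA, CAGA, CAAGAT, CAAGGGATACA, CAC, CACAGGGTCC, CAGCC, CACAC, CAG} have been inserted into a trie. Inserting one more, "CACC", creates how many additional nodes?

1

"CAC" is already a path in the trie; the remaining "C" must be added.
Each of the 1 remaining characters creates one node.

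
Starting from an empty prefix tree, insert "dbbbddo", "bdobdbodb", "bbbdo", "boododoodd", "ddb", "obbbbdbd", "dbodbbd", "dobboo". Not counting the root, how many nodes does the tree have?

49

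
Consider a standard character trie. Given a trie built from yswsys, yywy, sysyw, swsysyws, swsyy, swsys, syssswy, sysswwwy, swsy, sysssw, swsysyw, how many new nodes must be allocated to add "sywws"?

3

"sy" is already a path in the trie; the remaining "wws" must be added.
Each of the 3 remaining characters creates one node.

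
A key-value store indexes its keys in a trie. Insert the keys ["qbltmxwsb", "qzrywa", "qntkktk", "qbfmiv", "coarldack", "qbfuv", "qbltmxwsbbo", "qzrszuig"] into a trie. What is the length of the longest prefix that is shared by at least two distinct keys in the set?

9

Equivalently: take the maximum, over all pairs, of their longest common prefix length.
e.g. "qbltmxwsb" and "qbltmxwsbbo" share the prefix "qbltmxwsb" of length 9; no pair shares a longer one.
Longest shared-prefix length: 9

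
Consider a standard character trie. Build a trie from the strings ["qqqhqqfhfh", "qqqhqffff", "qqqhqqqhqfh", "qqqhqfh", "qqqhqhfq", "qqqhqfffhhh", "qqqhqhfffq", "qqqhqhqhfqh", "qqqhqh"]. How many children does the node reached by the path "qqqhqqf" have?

1

Walk "qqqhqqf" from the root, arriving at one node.
Characters that immediately follow "qqqhqqf" among the stored strings: {h}.
That node has 1 child edge.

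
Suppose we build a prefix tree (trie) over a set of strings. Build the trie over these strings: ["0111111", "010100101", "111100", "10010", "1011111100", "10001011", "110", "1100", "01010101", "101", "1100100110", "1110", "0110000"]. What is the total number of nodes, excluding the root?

53

Insert word by word; a character creates a node only if that edge doesn't already exist:
  "0111111" → 7 new (0, 1, 1, 1, 1, 1, 1)
  "010100101" → prefix "01" already present; 7 new (0, 1, 0, 0, 1, 0, 1)
  "111100" → 6 new (1, 1, 1, 1, 0, 0)
  "10010" → prefix "1" already present; 4 new (0, 0, 1, 0)
  "1011111100" → prefix "10" already present; 8 new (1, 1, 1, 1, 1, 1, 0, 0)
  "10001011" → prefix "100" already present; 5 new (0, 1, 0, 1, 1)
  "110" → prefix "11" already present; 1 new (0)
  "1100" → prefix "110" already present; 1 new (0)
  "01010101" → prefix "01010" already present; 3 new (1, 0, 1)
  "101" → prefix "101" already present; 0 new (none)
  "1100100110" → prefix "1100" already present; 6 new (1, 0, 0, 1, 1, 0)
  "1110" → prefix "111" already present; 1 new (0)
  "0110000" → prefix "011" already present; 4 new (0, 0, 0, 0)
Total nodes = 7 + 7 + 6 + 4 + 8 + 5 + 1 + 1 + 3 + 0 + 6 + 1 + 4 = 53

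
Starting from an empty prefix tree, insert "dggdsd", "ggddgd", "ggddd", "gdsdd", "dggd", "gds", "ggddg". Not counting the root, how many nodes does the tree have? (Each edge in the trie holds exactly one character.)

17

Trie structure (* marks end of a word):
(root)
├─ d
│  └─ g
│     └─ g
│        └─ d *
│           └─ s
│              └─ d *
└─ g
   ├─ d
   │  └─ s *
   │     └─ d
   │        └─ d *
   └─ g
      └─ d
         └─ d
            ├─ d *
            └─ g *
               └─ d *
Counting every labelled node above: 17.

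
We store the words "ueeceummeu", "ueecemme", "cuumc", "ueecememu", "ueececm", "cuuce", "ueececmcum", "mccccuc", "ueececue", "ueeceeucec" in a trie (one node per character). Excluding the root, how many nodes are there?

42

Insert word by word; a character creates a node only if that edge doesn't already exist:
  "ueeceummeu" → 10 new (u, e, e, c, e, u, m, m, e, u)
  "ueecemme" → prefix "ueece" already present; 3 new (m, m, e)
  "cuumc" → 5 new (c, u, u, m, c)
  "ueecememu" → prefix "ueecem" already present; 3 new (e, m, u)
  "ueececm" → prefix "ueece" already present; 2 new (c, m)
  "cuuce" → prefix "cuu" already present; 2 new (c, e)
  "ueececmcum" → prefix "ueececm" already present; 3 new (c, u, m)
  "mccccuc" → 7 new (m, c, c, c, c, u, c)
  "ueececue" → prefix "ueecec" already present; 2 new (u, e)
  "ueeceeucec" → prefix "ueece" already present; 5 new (e, u, c, e, c)
Total nodes = 10 + 3 + 5 + 3 + 2 + 2 + 3 + 7 + 2 + 5 = 42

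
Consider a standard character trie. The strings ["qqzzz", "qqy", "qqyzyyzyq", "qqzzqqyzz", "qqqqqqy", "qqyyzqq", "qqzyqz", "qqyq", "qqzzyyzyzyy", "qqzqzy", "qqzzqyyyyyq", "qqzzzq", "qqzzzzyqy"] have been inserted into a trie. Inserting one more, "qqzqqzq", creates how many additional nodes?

3

"qqzq" is already a path in the trie; the remaining "qzq" must be added.
Each of the 3 remaining characters creates one node.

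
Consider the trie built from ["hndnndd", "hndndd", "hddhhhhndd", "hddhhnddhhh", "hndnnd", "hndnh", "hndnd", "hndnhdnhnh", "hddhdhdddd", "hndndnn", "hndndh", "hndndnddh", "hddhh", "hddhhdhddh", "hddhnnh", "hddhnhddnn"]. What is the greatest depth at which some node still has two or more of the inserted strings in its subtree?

6

The deepest shared node is where two words last agree before diverging.
e.g. "hndndnddh" and "hndndnn" share the prefix "hndndn" of length 6; no pair shares a longer one.
Longest shared-prefix length: 6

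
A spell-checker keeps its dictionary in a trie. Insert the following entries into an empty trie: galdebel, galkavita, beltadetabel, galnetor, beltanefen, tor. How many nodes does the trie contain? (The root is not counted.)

Insert word by word; a character creates a node only if that edge doesn't already exist:
  "galdebel" → 8 new (g, a, l, d, e, b, e, l)
  "galkavita" → prefix "gal" already present; 6 new (k, a, v, i, t, a)
  "beltadetabel" → 12 new (b, e, l, t, a, d, e, t, a, b, e, l)
  "galnetor" → prefix "gal" already present; 5 new (n, e, t, o, r)
  "beltanefen" → prefix "belta" already present; 5 new (n, e, f, e, n)
  "tor" → 3 new (t, o, r)
Total nodes = 8 + 6 + 12 + 5 + 5 + 3 = 39

39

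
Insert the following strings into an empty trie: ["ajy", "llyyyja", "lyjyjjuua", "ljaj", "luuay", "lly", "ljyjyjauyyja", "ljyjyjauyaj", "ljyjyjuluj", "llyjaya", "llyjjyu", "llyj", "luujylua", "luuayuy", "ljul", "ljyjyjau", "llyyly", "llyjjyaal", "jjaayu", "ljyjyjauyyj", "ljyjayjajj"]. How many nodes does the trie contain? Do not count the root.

74

Insert word by word; a character creates a node only if that edge doesn't already exist:
  "ajy" → 3 new (a, j, y)
  "llyyyja" → 7 new (l, l, y, y, y, j, a)
  "lyjyjjuua" → prefix "l" already present; 8 new (y, j, y, j, j, u, u, a)
  "ljaj" → prefix "l" already present; 3 new (j, a, j)
  "luuay" → prefix "l" already present; 4 new (u, u, a, y)
  "lly" → prefix "lly" already present; 0 new (none)
  "ljyjyjauyyja" → prefix "lj" already present; 10 new (y, j, y, j, a, u, y, y, j, a)
  "ljyjyjauyaj" → prefix "ljyjyjauy" already present; 2 new (a, j)
  "ljyjyjuluj" → prefix "ljyjyj" already present; 4 new (u, l, u, j)
  "llyjaya" → prefix "lly" already present; 4 new (j, a, y, a)
  "llyjjyu" → prefix "llyj" already present; 3 new (j, y, u)
  "llyj" → prefix "llyj" already present; 0 new (none)
  "luujylua" → prefix "luu" already present; 5 new (j, y, l, u, a)
  "luuayuy" → prefix "luuay" already present; 2 new (u, y)
  "ljul" → prefix "lj" already present; 2 new (u, l)
  "ljyjyjau" → prefix "ljyjyjau" already present; 0 new (none)
  "llyyly" → prefix "llyy" already present; 2 new (l, y)
  "llyjjyaal" → prefix "llyjjy" already present; 3 new (a, a, l)
  "jjaayu" → 6 new (j, j, a, a, y, u)
  "ljyjyjauyyj" → prefix "ljyjyjauyyj" already present; 0 new (none)
  "ljyjayjajj" → prefix "ljyj" already present; 6 new (a, y, j, a, j, j)
Total nodes = 3 + 7 + 8 + 3 + 4 + 0 + 10 + 2 + 4 + 4 + 3 + 0 + 5 + 2 + 2 + 0 + 2 + 3 + 6 + 0 + 6 = 74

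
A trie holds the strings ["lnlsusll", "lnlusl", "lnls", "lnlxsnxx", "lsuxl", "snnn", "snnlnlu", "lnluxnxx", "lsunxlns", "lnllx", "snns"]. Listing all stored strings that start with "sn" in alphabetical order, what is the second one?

snnn

DFS of the "sn" subtree visits, in order: "snnlnlu", "snnn", "snns"
The 2nd is snnn.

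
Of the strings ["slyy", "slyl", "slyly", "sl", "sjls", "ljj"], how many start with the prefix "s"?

5

Filter for entries beginning with "s":
Matches: "sjls", "sl", "slyl", "slyly", "slyy"
Count: 5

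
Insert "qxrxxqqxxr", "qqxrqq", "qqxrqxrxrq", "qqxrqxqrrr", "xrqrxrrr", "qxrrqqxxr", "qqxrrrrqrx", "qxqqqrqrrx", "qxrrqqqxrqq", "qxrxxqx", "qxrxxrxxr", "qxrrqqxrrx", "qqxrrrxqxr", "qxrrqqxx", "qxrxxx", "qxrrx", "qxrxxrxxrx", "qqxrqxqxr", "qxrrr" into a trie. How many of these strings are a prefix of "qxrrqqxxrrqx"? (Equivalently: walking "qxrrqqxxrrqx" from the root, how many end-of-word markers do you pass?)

Walk "qxrrqqxxrrqx" from the root; an end-of-word marker is hit whenever a stored word is a prefix of "qxrrqqxxrrqx".
Prefixes of the query that are stored words: "qxrrqqxx", "qxrrqqxxr"
Count: 2

2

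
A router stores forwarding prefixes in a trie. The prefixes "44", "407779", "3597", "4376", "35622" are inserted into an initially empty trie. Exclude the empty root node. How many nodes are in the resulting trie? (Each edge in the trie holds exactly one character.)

For each word, the new-node count is its length minus the longest prefix already in the trie:
  "44" → 2 new (4, 4)
  "407779" → prefix "4" already present; 5 new (0, 7, 7, 7, 9)
  "3597" → 4 new (3, 5, 9, 7)
  "4376" → prefix "4" already present; 3 new (3, 7, 6)
  "35622" → prefix "35" already present; 3 new (6, 2, 2)
Total nodes = 2 + 5 + 4 + 3 + 3 = 17

17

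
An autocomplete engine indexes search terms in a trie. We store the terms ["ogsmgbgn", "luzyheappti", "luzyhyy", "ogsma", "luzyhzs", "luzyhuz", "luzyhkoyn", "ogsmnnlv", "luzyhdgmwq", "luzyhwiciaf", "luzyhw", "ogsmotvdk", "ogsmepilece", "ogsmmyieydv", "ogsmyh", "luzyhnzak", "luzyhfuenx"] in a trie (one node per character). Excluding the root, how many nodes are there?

Insert word by word; a character creates a node only if that edge doesn't already exist:
  "ogsmgbgn" → 8 new (o, g, s, m, g, b, g, n)
  "luzyheappti" → 11 new (l, u, z, y, h, e, a, p, p, t, i)
  "luzyhyy" → prefix "luzyh" already present; 2 new (y, y)
  "ogsma" → prefix "ogsm" already present; 1 new (a)
  "luzyhzs" → prefix "luzyh" already present; 2 new (z, s)
  "luzyhuz" → prefix "luzyh" already present; 2 new (u, z)
  "luzyhkoyn" → prefix "luzyh" already present; 4 new (k, o, y, n)
  "ogsmnnlv" → prefix "ogsm" already present; 4 new (n, n, l, v)
  "luzyhdgmwq" → prefix "luzyh" already present; 5 new (d, g, m, w, q)
  "luzyhwiciaf" → prefix "luzyh" already present; 6 new (w, i, c, i, a, f)
  "luzyhw" → prefix "luzyhw" already present; 0 new (none)
  "ogsmotvdk" → prefix "ogsm" already present; 5 new (o, t, v, d, k)
  "ogsmepilece" → prefix "ogsm" already present; 7 new (e, p, i, l, e, c, e)
  "ogsmmyieydv" → prefix "ogsm" already present; 7 new (m, y, i, e, y, d, v)
  "ogsmyh" → prefix "ogsm" already present; 2 new (y, h)
  "luzyhnzak" → prefix "luzyh" already present; 4 new (n, z, a, k)
  "luzyhfuenx" → prefix "luzyh" already present; 5 new (f, u, e, n, x)
Total nodes = 8 + 11 + 2 + 1 + 2 + 2 + 4 + 4 + 5 + 6 + 0 + 5 + 7 + 7 + 2 + 4 + 5 = 75

75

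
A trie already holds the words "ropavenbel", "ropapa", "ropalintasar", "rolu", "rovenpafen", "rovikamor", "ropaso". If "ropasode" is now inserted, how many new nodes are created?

2

Walking "ropasode" from the root, the first 6 characters ("ropaso") follow existing edges; "d" is the first miss.
So 8 − 6 = 2 new nodes.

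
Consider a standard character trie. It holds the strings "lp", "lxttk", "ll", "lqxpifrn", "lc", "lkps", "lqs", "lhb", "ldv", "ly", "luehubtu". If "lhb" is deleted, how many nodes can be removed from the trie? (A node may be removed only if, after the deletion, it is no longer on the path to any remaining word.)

2

A node on "lhb"'s path can go only if nothing else ends at it or branches off below it.
The suffix "hb" (2 nodes) is used only by "lhb"; the node for "l" still has the child "p", so pruning stops there.
Nodes removed: 2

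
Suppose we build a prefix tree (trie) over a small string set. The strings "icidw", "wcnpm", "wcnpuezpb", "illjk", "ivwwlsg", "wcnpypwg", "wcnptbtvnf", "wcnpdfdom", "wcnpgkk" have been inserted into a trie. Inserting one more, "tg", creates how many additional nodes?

2

"tg" shares no prefix with any stored word, so all 2 characters open new nodes.
2 − 0 = 2 new nodes.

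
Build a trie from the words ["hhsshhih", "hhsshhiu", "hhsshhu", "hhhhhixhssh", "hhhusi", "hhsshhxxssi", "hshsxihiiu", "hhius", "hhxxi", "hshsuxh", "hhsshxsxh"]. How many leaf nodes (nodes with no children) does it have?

A leaf is a node with no children — equivalently, the end of a word that is not a proper prefix of any other stored word.
Those words: "hhhhhixhssh", "hhhusi", "hhius", "hhsshhih", "hhsshhiu", "hhsshhu", "hhsshhxxssi", "hhsshxsxh", "hhxxi", "hshsuxh", "hshsxihiiu"
Leaf count: 11

11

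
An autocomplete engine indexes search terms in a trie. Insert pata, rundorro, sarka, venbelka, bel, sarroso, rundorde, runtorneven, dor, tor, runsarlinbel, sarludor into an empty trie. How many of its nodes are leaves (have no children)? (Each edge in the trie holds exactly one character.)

12

Leaves are exactly the stored words that no other stored word extends.
Those words: "bel", "dor", "pata", "rundorde", "rundorro", "runsarlinbel", "runtorneven", "sarka", "sarludor", "sarroso", "tor", "venbelka"
Leaf count: 12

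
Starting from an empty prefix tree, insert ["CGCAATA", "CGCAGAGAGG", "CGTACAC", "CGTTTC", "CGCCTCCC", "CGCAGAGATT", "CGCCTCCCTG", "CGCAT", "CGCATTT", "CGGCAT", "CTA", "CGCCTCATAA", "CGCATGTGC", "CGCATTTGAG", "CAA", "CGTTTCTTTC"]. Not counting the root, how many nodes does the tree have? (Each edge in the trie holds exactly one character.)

Count nodes per top-level branch (shared prefixes stored once):
  'C'-branch (CAA, CGCAATA, CGCAGAGAGG, CGCAGAGATT, CGCAT, CGCATGTGC, CGCATTT, CGCATTTGAG, CGCCTCATAA, CGCCTCCC, CGCCTCCCTG, CGGCAT, CGTACAC, CGTTTC, CGTTTCTTTC, CTA): 56 nodes
Sum: 56

56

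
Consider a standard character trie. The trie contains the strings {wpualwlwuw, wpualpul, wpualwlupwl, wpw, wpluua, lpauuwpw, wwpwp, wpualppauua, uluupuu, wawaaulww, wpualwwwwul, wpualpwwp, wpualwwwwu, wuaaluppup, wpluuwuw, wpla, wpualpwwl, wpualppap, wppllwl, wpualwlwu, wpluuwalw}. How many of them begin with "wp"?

16

Traverse to the node for "wp", then collect every word in that subtree.
Matches: "wpla", "wpluua", "wpluuwalw", "wpluuwuw", "wppllwl", "wpualppap", "wpualppauua", "wpualpul", "wpualpwwl", "wpualpwwp", "wpualwlupwl", "wpualwlwu", "wpualwlwuw", "wpualwwwwu", "wpualwwwwul", "wpw"
Count: 16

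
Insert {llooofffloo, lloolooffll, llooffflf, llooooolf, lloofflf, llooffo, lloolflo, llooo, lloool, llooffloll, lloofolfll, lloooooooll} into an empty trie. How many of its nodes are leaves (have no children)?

11

A leaf is a node with no children — equivalently, the end of a word that is not a proper prefix of any other stored word.
Those words: "llooffflf", "lloofflf", "llooffloll", "llooffo", "lloofolfll", "lloolflo", "lloolooffll", "llooofffloo", "lloool", "llooooolf", "lloooooooll"
Leaf count: 11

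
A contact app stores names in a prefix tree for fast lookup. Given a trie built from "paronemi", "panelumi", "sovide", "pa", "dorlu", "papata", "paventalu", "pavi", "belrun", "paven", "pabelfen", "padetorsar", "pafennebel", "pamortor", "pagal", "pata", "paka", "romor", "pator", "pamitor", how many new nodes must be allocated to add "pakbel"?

3

"pak" is already a path in the trie; the remaining "bel" must be added.
So 6 − 3 = 3 new nodes.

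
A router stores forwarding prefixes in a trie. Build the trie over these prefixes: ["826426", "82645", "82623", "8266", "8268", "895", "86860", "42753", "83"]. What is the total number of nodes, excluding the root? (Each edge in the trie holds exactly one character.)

Insert word by word; a character creates a node only if that edge doesn't already exist:
  "826426" → 6 new (8, 2, 6, 4, 2, 6)
  "82645" → prefix "8264" already present; 1 new (5)
  "82623" → prefix "826" already present; 2 new (2, 3)
  "8266" → prefix "826" already present; 1 new (6)
  "8268" → prefix "826" already present; 1 new (8)
  "895" → prefix "8" already present; 2 new (9, 5)
  "86860" → prefix "8" already present; 4 new (6, 8, 6, 0)
  "42753" → 5 new (4, 2, 7, 5, 3)
  "83" → prefix "8" already present; 1 new (3)
Total nodes = 6 + 1 + 2 + 1 + 1 + 2 + 4 + 5 + 1 = 23

23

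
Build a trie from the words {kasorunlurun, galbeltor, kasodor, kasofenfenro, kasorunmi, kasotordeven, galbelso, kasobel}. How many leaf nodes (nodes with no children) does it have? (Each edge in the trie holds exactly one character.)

Leaves are exactly the stored words that no other stored word extends.
Those words: "galbelso", "galbeltor", "kasobel", "kasodor", "kasofenfenro", "kasorunlurun", "kasorunmi", "kasotordeven"
Leaf count: 8

8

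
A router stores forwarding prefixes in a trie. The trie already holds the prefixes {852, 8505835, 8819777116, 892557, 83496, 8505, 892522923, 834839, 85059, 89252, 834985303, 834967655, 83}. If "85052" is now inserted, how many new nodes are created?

"8505" is already a path in the trie; the remaining "2" must be added.
Each of the 1 remaining characters creates one node.

1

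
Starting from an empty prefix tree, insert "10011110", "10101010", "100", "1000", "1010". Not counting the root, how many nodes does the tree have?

15

Count nodes per top-level branch (shared prefixes stored once):
  '1'-branch (100, 1000, 10011110, 1010, 10101010): 15 nodes
Sum: 15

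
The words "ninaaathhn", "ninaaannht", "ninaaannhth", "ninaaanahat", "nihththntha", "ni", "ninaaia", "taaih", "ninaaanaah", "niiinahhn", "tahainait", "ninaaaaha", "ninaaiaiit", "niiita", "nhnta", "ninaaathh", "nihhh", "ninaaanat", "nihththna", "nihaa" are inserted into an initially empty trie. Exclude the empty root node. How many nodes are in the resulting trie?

Count nodes per top-level branch (shared prefixes stored once):
  'n'-branch (nhnta, ni, nihaa, nihhh, nihththna, nihththntha, niiinahhn, niiita, ninaaaaha, ninaaanaah, ninaaanahat, ninaaanat, ninaaannht, ninaaannhth, ninaaathh, ninaaathhn, ninaaia, ninaaiaiit): 57 nodes
  't'-branch (taaih, tahainait): 12 nodes
Sum: 69

69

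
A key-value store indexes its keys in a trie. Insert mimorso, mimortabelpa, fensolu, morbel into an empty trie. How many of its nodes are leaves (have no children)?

4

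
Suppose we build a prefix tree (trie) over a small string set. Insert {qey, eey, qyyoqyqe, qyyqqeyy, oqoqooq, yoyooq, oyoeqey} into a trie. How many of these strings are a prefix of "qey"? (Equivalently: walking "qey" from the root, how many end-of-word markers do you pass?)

1

Walk "qey" from the root; an end-of-word marker is hit whenever a stored word is a prefix of "qey".
Prefixes of the query that are stored words: "qey"
Count: 1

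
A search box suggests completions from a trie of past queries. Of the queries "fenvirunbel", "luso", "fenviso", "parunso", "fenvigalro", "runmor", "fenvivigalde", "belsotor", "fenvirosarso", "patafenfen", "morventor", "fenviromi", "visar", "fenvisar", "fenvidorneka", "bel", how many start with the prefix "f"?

8

Filter for entries beginning with "f":
Words under "f": fenvidorneka, fenvigalro, fenviromi, fenvirosarso, fenvirunbel, fenvisar, fenviso, fenvivigalde
Count: 8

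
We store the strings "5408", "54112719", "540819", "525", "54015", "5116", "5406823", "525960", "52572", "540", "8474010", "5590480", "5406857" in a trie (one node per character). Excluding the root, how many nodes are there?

43

Trace insertions, counting only characters that open a new branch:
  "5408" → 4 new (5, 4, 0, 8)
  "54112719" → prefix "54" already present; 6 new (1, 1, 2, 7, 1, 9)
  "540819" → prefix "5408" already present; 2 new (1, 9)
  "525" → prefix "5" already present; 2 new (2, 5)
  "54015" → prefix "540" already present; 2 new (1, 5)
  "5116" → prefix "5" already present; 3 new (1, 1, 6)
  "5406823" → prefix "540" already present; 4 new (6, 8, 2, 3)
  "525960" → prefix "525" already present; 3 new (9, 6, 0)
  "52572" → prefix "525" already present; 2 new (7, 2)
  "540" → prefix "540" already present; 0 new (none)
  "8474010" → 7 new (8, 4, 7, 4, 0, 1, 0)
  "5590480" → prefix "5" already present; 6 new (5, 9, 0, 4, 8, 0)
  "5406857" → prefix "54068" already present; 2 new (5, 7)
Total nodes = 4 + 6 + 2 + 2 + 2 + 3 + 4 + 3 + 2 + 0 + 7 + 6 + 2 = 43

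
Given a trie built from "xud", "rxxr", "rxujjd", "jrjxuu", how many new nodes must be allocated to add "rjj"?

"r" is already a path in the trie; the remaining "jj" must be added.
Each of the 2 remaining characters creates one node.

2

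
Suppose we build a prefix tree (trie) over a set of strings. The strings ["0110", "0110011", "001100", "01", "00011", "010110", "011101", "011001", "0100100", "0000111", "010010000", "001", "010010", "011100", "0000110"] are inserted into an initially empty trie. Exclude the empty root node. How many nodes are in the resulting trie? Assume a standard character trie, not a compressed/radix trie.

Count nodes per top-level branch (shared prefixes stored once):
  '0'-branch (0000110, 0000111, 00011, 001, 001100, 01, 010010, 0100100, 010010000, 010110, 0110, 011001, 0110011, 011100, 011101): 34 nodes
Sum: 34

34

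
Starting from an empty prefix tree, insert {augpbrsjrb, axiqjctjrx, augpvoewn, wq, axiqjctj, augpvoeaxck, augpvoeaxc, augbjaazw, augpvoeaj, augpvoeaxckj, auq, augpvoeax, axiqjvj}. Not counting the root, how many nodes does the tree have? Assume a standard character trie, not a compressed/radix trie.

41

Count nodes per top-level branch (shared prefixes stored once):
  'a'-branch (augbjaazw, augpbrsjrb, augpvoeaj, augpvoeax, augpvoeaxc, augpvoeaxck, augpvoeaxckj, augpvoewn, auq, axiqjctj, axiqjctjrx, axiqjvj): 39 nodes
  'w'-branch (wq): 2 nodes
Sum: 41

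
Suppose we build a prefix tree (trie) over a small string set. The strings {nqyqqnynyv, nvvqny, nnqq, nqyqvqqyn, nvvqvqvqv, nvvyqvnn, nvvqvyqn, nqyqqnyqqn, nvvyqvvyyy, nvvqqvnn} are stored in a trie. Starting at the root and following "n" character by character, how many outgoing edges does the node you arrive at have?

3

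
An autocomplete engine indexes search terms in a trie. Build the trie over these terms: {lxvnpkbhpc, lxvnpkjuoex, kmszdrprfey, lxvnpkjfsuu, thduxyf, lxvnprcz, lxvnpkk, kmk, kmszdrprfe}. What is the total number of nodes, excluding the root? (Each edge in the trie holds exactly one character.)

42

Insert word by word; a character creates a node only if that edge doesn't already exist:
  "lxvnpkbhpc" → 10 new (l, x, v, n, p, k, b, h, p, c)
  "lxvnpkjuoex" → prefix "lxvnpk" already present; 5 new (j, u, o, e, x)
  "kmszdrprfey" → 11 new (k, m, s, z, d, r, p, r, f, e, y)
  "lxvnpkjfsuu" → prefix "lxvnpkj" already present; 4 new (f, s, u, u)
  "thduxyf" → 7 new (t, h, d, u, x, y, f)
  "lxvnprcz" → prefix "lxvnp" already present; 3 new (r, c, z)
  "lxvnpkk" → prefix "lxvnpk" already present; 1 new (k)
  "kmk" → prefix "km" already present; 1 new (k)
  "kmszdrprfe" → prefix "kmszdrprfe" already present; 0 new (none)
Total nodes = 10 + 5 + 11 + 4 + 7 + 3 + 1 + 1 + 0 = 42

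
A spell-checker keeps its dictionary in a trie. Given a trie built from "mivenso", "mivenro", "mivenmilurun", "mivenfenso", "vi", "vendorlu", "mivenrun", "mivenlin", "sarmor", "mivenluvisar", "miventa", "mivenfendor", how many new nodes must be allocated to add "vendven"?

"vend" is already a path in the trie; the remaining "ven" must be added.
Each of the 3 remaining characters creates one node.

3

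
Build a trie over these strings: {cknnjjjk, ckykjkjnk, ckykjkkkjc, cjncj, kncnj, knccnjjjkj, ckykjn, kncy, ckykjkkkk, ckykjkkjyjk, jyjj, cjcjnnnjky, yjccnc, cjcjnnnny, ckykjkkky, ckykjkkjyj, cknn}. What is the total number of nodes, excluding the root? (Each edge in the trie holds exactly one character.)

63

Trace insertions, counting only characters that open a new branch:
  "cknnjjjk" → 8 new (c, k, n, n, j, j, j, k)
  "ckykjkjnk" → prefix "ck" already present; 7 new (y, k, j, k, j, n, k)
  "ckykjkkkjc" → prefix "ckykjk" already present; 4 new (k, k, j, c)
  "cjncj" → prefix "c" already present; 4 new (j, n, c, j)
  "kncnj" → 5 new (k, n, c, n, j)
  "knccnjjjkj" → prefix "knc" already present; 7 new (c, n, j, j, j, k, j)
  "ckykjn" → prefix "ckykj" already present; 1 new (n)
  "kncy" → prefix "knc" already present; 1 new (y)
  "ckykjkkkk" → prefix "ckykjkkk" already present; 1 new (k)
  "ckykjkkjyjk" → prefix "ckykjkk" already present; 4 new (j, y, j, k)
  "jyjj" → 4 new (j, y, j, j)
  "cjcjnnnjky" → prefix "cj" already present; 8 new (c, j, n, n, n, j, k, y)
  "yjccnc" → 6 new (y, j, c, c, n, c)
  "cjcjnnnny" → prefix "cjcjnnn" already present; 2 new (n, y)
  "ckykjkkky" → prefix "ckykjkkk" already present; 1 new (y)
  "ckykjkkjyj" → prefix "ckykjkkjyj" already present; 0 new (none)
  "cknn" → prefix "cknn" already present; 0 new (none)
Total nodes = 8 + 7 + 4 + 4 + 5 + 7 + 1 + 1 + 1 + 4 + 4 + 8 + 6 + 2 + 1 + 0 + 0 = 63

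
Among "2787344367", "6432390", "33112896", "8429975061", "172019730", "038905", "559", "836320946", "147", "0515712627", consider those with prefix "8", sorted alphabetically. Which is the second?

Words with prefix "8", in lexicographic order: "836320946", "8429975061"
The 2nd is 8429975061.

8429975061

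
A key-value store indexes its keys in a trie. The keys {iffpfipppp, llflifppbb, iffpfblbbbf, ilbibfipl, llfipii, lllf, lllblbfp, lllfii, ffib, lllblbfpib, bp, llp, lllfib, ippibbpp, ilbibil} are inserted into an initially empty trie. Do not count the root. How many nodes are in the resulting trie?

Count nodes per top-level branch (shared prefixes stored once):
  'b'-branch (bp): 2 nodes
  'f'-branch (ffib): 4 nodes
  'i'-branch (iffpfblbbbf, iffpfipppp, ilbibfipl, ilbibil, ippibbpp): 33 nodes
  'l'-branch (llfipii, llflifppbb, lllblbfp, lllblbfpib, lllf, lllfib, lllfii, llp): 27 nodes
Sum: 66

66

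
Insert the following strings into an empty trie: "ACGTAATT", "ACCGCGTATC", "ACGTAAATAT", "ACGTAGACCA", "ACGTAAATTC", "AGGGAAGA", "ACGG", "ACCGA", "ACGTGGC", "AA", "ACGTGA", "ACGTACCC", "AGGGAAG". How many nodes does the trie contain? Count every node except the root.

44

Count nodes per top-level branch (shared prefixes stored once):
  'A'-branch (AA, ACCGA, ACCGCGTATC, ACGG, ACGTAAATAT, ACGTAAATTC, ACGTAATT, ACGTACCC, ACGTAGACCA, ACGTGA, ACGTGGC, AGGGAAG, AGGGAAGA): 44 nodes
Sum: 44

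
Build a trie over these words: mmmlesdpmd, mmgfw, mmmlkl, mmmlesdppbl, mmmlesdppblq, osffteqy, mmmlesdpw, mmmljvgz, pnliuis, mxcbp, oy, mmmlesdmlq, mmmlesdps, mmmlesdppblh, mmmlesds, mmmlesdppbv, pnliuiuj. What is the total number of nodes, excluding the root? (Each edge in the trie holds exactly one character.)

53

Trace insertions, counting only characters that open a new branch:
  "mmmlesdpmd" → 10 new (m, m, m, l, e, s, d, p, m, d)
  "mmgfw" → prefix "mm" already present; 3 new (g, f, w)
  "mmmlkl" → prefix "mmml" already present; 2 new (k, l)
  "mmmlesdppbl" → prefix "mmmlesdp" already present; 3 new (p, b, l)
  "mmmlesdppblq" → prefix "mmmlesdppbl" already present; 1 new (q)
  "osffteqy" → 8 new (o, s, f, f, t, e, q, y)
  "mmmlesdpw" → prefix "mmmlesdp" already present; 1 new (w)
  "mmmljvgz" → prefix "mmml" already present; 4 new (j, v, g, z)
  "pnliuis" → 7 new (p, n, l, i, u, i, s)
  "mxcbp" → prefix "m" already present; 4 new (x, c, b, p)
  "oy" → prefix "o" already present; 1 new (y)
  "mmmlesdmlq" → prefix "mmmlesd" already present; 3 new (m, l, q)
  "mmmlesdps" → prefix "mmmlesdp" already present; 1 new (s)
  "mmmlesdppblh" → prefix "mmmlesdppbl" already present; 1 new (h)
  "mmmlesds" → prefix "mmmlesd" already present; 1 new (s)
  "mmmlesdppbv" → prefix "mmmlesdppb" already present; 1 new (v)
  "pnliuiuj" → prefix "pnliui" already present; 2 new (u, j)
Total nodes = 10 + 3 + 2 + 3 + 1 + 8 + 1 + 4 + 7 + 4 + 1 + 3 + 1 + 1 + 1 + 1 + 2 = 53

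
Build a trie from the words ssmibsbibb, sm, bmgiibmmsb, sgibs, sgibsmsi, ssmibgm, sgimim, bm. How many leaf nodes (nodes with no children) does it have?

6

A leaf is a node with no children — equivalently, the end of a word that is not a proper prefix of any other stored word.
Those words: "bmgiibmmsb", "sgibsmsi", "sgimim", "sm", "ssmibgm", "ssmibsbibb"
Leaf count: 6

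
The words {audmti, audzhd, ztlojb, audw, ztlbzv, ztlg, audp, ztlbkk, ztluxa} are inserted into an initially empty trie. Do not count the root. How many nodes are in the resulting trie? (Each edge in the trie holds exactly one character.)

26

Count nodes per top-level branch (shared prefixes stored once):
  'a'-branch (audmti, audp, audw, audzhd): 11 nodes
  'z'-branch (ztlbkk, ztlbzv, ztlg, ztlojb, ztluxa): 15 nodes
Sum: 26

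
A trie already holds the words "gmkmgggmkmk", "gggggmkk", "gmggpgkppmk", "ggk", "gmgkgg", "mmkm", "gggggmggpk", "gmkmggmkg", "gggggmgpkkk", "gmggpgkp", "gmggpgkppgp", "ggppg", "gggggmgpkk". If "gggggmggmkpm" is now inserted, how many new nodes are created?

Walking "gggggmggmkpm" from the root, the first 8 characters ("gggggmgg") follow existing edges; "m" is the first miss.
Each of the 4 remaining characters creates one node.

4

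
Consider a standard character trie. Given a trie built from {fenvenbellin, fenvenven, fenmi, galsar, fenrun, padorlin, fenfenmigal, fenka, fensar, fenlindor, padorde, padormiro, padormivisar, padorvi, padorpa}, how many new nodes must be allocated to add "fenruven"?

3

The longest prefix of "fenruven" already in the trie is "fenru" (length 5).
So 8 − 5 = 3 new nodes.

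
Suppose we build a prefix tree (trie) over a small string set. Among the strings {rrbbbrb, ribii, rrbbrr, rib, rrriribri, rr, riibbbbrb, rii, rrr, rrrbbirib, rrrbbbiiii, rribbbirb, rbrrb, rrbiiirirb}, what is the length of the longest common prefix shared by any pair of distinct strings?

5

Look for the deepest trie node that still has at least two words in its subtree.
e.g. "rrrbbbiiii" and "rrrbbirib" share the prefix "rrrbb" of length 5; no pair shares a longer one.
Longest shared-prefix length: 5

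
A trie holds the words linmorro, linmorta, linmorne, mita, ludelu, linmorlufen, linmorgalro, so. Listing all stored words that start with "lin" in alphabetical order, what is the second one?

linmorlufen

DFS of the "lin" subtree visits, in order: "linmorgalro", "linmorlufen", "linmorne", "linmorro", "linmorta"
Position 2: linmorlufen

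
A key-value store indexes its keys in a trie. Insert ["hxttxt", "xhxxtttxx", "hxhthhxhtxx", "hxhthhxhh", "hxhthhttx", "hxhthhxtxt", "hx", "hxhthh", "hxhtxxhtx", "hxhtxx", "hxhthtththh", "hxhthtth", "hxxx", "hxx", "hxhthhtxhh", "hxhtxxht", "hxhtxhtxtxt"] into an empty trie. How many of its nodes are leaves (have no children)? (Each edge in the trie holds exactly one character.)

A leaf is a node with no children — equivalently, the end of a word that is not a proper prefix of any other stored word.
Those words: "hxhthhttx", "hxhthhtxhh", "hxhthhxhh", "hxhthhxhtxx", "hxhthhxtxt", "hxhthtththh", "hxhtxhtxtxt", "hxhtxxhtx", "hxttxt", "hxxx", "xhxxtttxx"
Leaf count: 11

11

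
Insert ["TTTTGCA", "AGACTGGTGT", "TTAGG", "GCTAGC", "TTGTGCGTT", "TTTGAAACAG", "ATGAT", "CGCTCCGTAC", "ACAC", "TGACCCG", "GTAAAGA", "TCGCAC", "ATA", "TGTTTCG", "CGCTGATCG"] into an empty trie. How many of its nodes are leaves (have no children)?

Leaves are exactly the stored words that no other stored word extends.
Those words: "ACAC", "AGACTGGTGT", "ATA", "ATGAT", "CGCTCCGTAC", "CGCTGATCG", "GCTAGC", "GTAAAGA", "TCGCAC", "TGACCCG", "TGTTTCG", "TTAGG", "TTGTGCGTT", "TTTGAAACAG", "TTTTGCA"
Leaf count: 15

15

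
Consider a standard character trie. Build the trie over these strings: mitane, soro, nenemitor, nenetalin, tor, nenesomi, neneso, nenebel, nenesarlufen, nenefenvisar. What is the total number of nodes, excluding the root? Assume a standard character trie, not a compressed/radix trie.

49

Trace insertions, counting only characters that open a new branch:
  "mitane" → 6 new (m, i, t, a, n, e)
  "soro" → 4 new (s, o, r, o)
  "nenemitor" → 9 new (n, e, n, e, m, i, t, o, r)
  "nenetalin" → prefix "nene" already present; 5 new (t, a, l, i, n)
  "tor" → 3 new (t, o, r)
  "nenesomi" → prefix "nene" already present; 4 new (s, o, m, i)
  "neneso" → prefix "neneso" already present; 0 new (none)
  "nenebel" → prefix "nene" already present; 3 new (b, e, l)
  "nenesarlufen" → prefix "nenes" already present; 7 new (a, r, l, u, f, e, n)
  "nenefenvisar" → prefix "nene" already present; 8 new (f, e, n, v, i, s, a, r)
Total nodes = 6 + 4 + 9 + 5 + 3 + 4 + 0 + 3 + 7 + 8 = 49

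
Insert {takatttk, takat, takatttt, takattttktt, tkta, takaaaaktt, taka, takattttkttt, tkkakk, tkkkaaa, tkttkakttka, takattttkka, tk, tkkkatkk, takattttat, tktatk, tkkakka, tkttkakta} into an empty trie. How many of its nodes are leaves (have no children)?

11

A leaf is a node with no children — equivalently, the end of a word that is not a proper prefix of any other stored word.
Those words: "takaaaaktt", "takatttk", "takattttat", "takattttkka", "takattttkttt", "tkkakka", "tkkkaaa", "tkkkatkk", "tktatk", "tkttkakta", "tkttkakttka"
Leaf count: 11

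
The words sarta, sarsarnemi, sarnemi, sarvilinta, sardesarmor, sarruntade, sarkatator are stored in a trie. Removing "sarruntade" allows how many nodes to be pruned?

After clearing the end-marker at "sarruntade", prune upward until reaching a node still needed by another word.
The suffix "runtade" (7 nodes) is used only by "sarruntade"; the node for "sar" still has the child "t", so pruning stops there.
Nodes removed: 7

7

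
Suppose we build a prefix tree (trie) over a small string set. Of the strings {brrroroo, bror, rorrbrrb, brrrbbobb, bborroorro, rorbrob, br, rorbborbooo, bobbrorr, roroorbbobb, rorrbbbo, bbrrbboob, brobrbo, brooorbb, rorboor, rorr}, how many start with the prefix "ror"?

Traverse to the node for "ror", then collect every word in that subtree.
Words under "ror": rorbborbooo, rorboor, rorbrob, roroorbbobb, rorr, rorrbbbo, rorrbrrb
Count: 7

7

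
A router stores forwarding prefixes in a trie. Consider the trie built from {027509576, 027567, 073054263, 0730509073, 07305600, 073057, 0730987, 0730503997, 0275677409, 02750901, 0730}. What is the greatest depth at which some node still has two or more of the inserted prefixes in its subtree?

6

Equivalently: take the maximum, over all pairs, of their longest common prefix length.
"02750901" and "027509576" agree on "027509" (6 characters) before diverging; nothing deeper is shared.
Longest shared-prefix length: 6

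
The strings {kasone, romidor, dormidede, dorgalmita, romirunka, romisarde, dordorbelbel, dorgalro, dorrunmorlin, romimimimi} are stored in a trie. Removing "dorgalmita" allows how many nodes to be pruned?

4

A node on "dorgalmita"'s path can go only if nothing else ends at it or branches off below it.
The suffix "mita" (4 nodes) is used only by "dorgalmita"; the node for "dorgal" still has the child "r", so pruning stops there.
Nodes removed: 4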